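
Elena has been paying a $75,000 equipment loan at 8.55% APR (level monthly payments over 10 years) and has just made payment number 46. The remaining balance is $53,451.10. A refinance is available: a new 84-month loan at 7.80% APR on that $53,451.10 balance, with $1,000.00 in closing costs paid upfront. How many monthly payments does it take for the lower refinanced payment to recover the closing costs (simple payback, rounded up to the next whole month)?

10 months

Current payment = 75,000 × 8.55%/12 / (1 − (1+0.0071250)^−120) = $931.90.
Refinanced payment = 53,451.10 × 0.0065000 / (1 − (1+0.0065000)^−84) = $827.78.
Monthly savings = $931.90 − $827.78 = $104.12.
Break-even = $1,000.00 / $104.12 = 9.60 → 10 months.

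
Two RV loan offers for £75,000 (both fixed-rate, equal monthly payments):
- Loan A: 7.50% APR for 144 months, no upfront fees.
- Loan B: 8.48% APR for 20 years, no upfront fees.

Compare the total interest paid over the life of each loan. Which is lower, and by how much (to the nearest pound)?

Loan A: monthly rate = 7.5%/12 = 0.0062500; payment = 75,000 × 0.0062500 / (1 − (1+0.0062500)^−144) = £791.42.
Total interest on Loan A = 144 × £791.42 − £75,000 = £38,964.48.
Loan B: monthly rate = 8.48%/12 = 0.0070667; payment = 75,000 × 0.0070667 / (1 − (1+0.0070667)^−240) = £649.92.
Total interest on Loan B = 240 × £649.92 − £75,000 = £80,980.80.
Loan A is lower by £42,016.32.

Loan A by £42,016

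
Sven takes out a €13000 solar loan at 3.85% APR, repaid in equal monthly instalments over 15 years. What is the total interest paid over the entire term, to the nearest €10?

€4,130

Monthly rate = 3.85%/12 = 0.0032083; payment = 13,000 × 0.0032083 / (1 − (1+0.0032083)^−180) = €95.19.
Total paid = 180 × €95.19 = €17,134.20; interest = €17,134.20 − €13,000 = €4,134.20.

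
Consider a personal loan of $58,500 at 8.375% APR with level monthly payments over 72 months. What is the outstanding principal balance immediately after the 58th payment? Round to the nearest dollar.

$13,778

With monthly rate i = 8.375%/12 = 0.0069792, the balance after k of n payments is P · [(1+i)^n − (1+i)^k] / [(1+i)^n − 1].
(1+0.0069792)^72 = 1.64996587 and (1+0.0069792)^58 = 1.49688405, so the balance is 58,500 × (1.64996587 − 1.49688405) / (1.64996587 − 1) = $13,778.09.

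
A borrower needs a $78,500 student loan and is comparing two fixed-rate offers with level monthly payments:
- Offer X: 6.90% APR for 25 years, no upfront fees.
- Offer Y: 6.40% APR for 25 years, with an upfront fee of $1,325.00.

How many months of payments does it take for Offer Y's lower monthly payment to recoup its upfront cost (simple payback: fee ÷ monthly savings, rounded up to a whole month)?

Offer X: at 6.90% the monthly rate is 0.0057500, so the payment is 78,500 × 0.0057500 / (1 − 1.0057500^−300) = $549.82.
Offer Y: monthly rate = 6.4%/12 = 0.0053333; payment = 78,500 × 0.0053333 / (1 − (1+0.0053333)^−300) = $525.14.
Monthly savings = $549.82 − $525.14 = $24.68.
Break-even = $1,325.00 / $24.68 = 53.69 → 54 months.

54 months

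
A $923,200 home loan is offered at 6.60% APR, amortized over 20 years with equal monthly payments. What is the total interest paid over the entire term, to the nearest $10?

$741,820

At 6.60% the monthly rate is 0.0055000, so the payment is 923,200 × 0.0055000 / (1 − 1.0055000^−240) = $6,937.59.
Total paid = 240 × $6,937.59 = $1,665,021.60; interest = $1,665,021.60 − $923,200 = $741,821.60.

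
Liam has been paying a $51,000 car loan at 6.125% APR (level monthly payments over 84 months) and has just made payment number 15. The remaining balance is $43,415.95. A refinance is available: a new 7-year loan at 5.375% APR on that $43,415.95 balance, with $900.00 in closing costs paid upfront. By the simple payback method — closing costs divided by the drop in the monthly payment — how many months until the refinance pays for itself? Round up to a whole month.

Current payment = 51,000 × 6.125%/12 / (1 − (1+0.0051042)^−84) = $748.10.
Refinanced payment = 43,415.95 × 0.0044792 / (1 − (1+0.0044792)^−84) = $621.32.
Monthly savings = $748.10 − $621.32 = $126.78.
Break-even = $900.00 / $126.78 = 7.10 → 8 months.

8 months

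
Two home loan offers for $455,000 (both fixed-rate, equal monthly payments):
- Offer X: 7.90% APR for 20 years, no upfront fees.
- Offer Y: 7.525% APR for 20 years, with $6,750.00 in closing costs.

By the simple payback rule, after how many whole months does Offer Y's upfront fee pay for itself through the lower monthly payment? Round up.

65 months

Offer X: monthly rate = 7.9%/12 = 0.0065833; payment = 455,000 × 0.0065833 / (1 − (1+0.0065833)^−240) = $3,777.53.
Offer Y: at 7.525% the monthly rate is 0.0062708, so the payment is 455,000 × 0.0062708 / (1 − 1.0062708^−240) = $3,672.41.
Monthly savings = $3,777.53 − $3,672.41 = $105.12.
Break-even = $6,750.00 / $105.12 = 64.21 → 65 months.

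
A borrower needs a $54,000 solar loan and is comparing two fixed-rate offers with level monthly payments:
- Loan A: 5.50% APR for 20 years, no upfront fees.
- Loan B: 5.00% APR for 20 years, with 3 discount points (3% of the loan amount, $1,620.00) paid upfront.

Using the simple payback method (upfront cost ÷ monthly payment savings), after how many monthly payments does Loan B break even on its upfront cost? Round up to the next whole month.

108 months

Loan A: monthly rate = 5.5%/12 = 0.0045833; payment = 54,000 × 0.0045833 / (1 − (1+0.0045833)^−240) = $371.46.
Loan B: at 5.00% the monthly rate is 0.0041667, so the payment is 54,000 × 0.0041667 / (1 − 1.0041667^−240) = $356.38.
Monthly savings = $371.46 − $356.38 = $15.08.
Break-even = $1,620.00 / $15.08 = 107.43 → 108 months.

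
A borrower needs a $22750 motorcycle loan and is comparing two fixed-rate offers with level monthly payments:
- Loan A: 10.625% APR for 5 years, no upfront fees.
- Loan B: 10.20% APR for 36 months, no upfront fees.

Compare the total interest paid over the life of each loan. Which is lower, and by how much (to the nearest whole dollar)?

Loan B by $2,920

Loan A: monthly rate = 10.625%/12 = 0.0088542; payment = 22,750 × 0.0088542 / (1 − (1+0.0088542)^−60) = $490.40.
Total interest on Loan A = 60 × $490.40 − $22,750 = $6,674.00.
Loan B: at 10.20% the monthly rate is 0.0085000, so the payment is 22,750 × 0.0085000 / (1 − 1.0085000^−36) = $736.22.
Total interest on Loan B = 36 × $736.22 − $22,750 = $3,753.92.
Loan B is lower by $2,920.08.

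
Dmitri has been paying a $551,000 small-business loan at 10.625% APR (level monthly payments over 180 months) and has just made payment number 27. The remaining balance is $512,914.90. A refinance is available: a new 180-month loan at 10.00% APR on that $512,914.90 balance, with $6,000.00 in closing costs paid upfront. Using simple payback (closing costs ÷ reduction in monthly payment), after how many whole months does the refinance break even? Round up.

10 months

Current payment = 551,000 × 10.625%/12 / (1 − (1+0.0088542)^−180) = $6,133.52.
Refinanced payment = 512,914.90 × 0.0083333 / (1 − (1+0.0083333)^−180) = $5,511.81.
Monthly savings = $6,133.52 − $5,511.81 = $621.71.
Break-even = $6,000.00 / $621.71 = 9.65 → 10 months.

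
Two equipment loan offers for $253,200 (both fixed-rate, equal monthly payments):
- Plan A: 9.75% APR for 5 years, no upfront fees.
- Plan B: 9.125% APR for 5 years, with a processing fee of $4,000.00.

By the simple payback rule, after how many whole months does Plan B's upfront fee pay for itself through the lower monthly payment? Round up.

52 months

Plan A: monthly rate = 9.75%/12 = 0.0081250; payment = 253,200 × 0.0081250 / (1 − (1+0.0081250)^−60) = $5,348.66.
Plan B: at 9.125% the monthly rate is 0.0076042, so the payment is 253,200 × 0.0076042 / (1 − 1.0076042^−60) = $5,271.39.
Monthly savings = $5,348.66 − $5,271.39 = $77.27.
Break-even = $4,000.00 / $77.27 = 51.77 → 52 months.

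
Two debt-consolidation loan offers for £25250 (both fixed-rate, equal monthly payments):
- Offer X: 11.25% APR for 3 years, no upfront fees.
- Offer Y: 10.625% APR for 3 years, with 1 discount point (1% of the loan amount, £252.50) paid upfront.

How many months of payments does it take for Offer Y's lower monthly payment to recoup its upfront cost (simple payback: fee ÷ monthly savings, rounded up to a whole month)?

34 months

Offer X: at 11.25% the monthly rate is 0.0093750, so the payment is 25,250 × 0.0093750 / (1 − 1.0093750^−36) = £829.65.
Offer Y: at 10.625% the monthly rate is 0.0088542, so the payment is 25,250 × 0.0088542 / (1 − 1.0088542^−36) = £822.18.
Monthly savings = £829.65 − £822.18 = £7.47.
Break-even = £252.50 / £7.47 = 33.80 → 34 months.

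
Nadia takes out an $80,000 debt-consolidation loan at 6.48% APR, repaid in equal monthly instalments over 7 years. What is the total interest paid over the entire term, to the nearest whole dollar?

Monthly rate = 6.48%/12 = 0.0054000; payment = 80,000 × 0.0054000 / (1 − (1+0.0054000)^−84) = $1,187.18.
Total paid = 84 × $1,187.18 = $99,723.12; interest = $99,723.12 − $80,000 = $19,723.12.

$19,723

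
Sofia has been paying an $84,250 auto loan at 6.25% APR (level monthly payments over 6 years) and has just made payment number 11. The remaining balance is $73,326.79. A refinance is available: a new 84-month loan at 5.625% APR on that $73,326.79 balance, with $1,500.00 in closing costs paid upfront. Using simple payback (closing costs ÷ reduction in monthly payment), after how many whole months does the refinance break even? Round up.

Current payment = 84,250 × 6.25%/12 / (1 − (1+0.0052083)^−72) = $1,406.23.
Refinanced payment = 73,326.79 × 0.0046875 / (1 − (1+0.0046875)^−84) = $1,058.07.
Monthly savings = $1,406.23 − $1,058.07 = $348.16.
Break-even = $1,500.00 / $348.16 = 4.31 → 5 months.

5 months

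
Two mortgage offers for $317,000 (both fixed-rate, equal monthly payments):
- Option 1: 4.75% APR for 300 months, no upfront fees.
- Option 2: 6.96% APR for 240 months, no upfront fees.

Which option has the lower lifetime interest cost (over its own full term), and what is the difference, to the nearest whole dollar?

Option 1: at 4.75% the monthly rate is 0.0039583, so the payment is 317,000 × 0.0039583 / (1 − 1.0039583^−300) = $1,807.27.
Total interest on Option 1 = 300 × $1,807.27 − $317,000 = $225,181.00.
Option 2: at 6.96% the monthly rate is 0.0058000, so the payment is 317,000 × 0.0058000 / (1 − 1.0058000^−240) = $2,450.09.
Total interest on Option 2 = 240 × $2,450.09 − $317,000 = $271,021.60.
Option 1 is lower by $45,840.60.

Option 1 by $45,841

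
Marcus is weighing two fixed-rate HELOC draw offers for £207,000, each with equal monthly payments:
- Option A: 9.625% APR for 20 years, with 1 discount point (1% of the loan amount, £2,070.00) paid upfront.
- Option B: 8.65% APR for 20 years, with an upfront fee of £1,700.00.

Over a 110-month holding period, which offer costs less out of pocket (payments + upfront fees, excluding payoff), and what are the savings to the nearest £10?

Option A: at 9.625% the monthly rate is 0.0080208, so the payment is 207,000 × 0.0080208 / (1 − 1.0080208^−240) = £1,946.44.
Option B: monthly rate = 8.65%/12 = 0.0072083; payment = 207,000 × 0.0072083 / (1 − (1+0.0072083)^−240) = £1,816.09.
Over 110 months: Option A costs 110 × £1,946.44 + £2,070.00 = £216,178.40; Option B costs 110 × £1,816.09 + £1,700.00 = £201,469.90.
Option B is cheaper by £216,178.40 − £201,469.90 = £14,708.50.

Option B by £14,710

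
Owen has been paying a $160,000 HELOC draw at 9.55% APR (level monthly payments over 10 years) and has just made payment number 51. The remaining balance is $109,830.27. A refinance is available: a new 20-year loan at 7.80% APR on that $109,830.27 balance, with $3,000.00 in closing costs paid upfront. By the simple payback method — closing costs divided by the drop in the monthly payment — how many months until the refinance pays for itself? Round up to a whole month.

3 months

Current payment = 160,000 × 9.55%/12 / (1 − (1+0.0079583)^−120) = $2,074.74.
Refinanced payment = 109,830.27 × 0.0065000 / (1 − (1+0.0065000)^−240) = $905.04.
Monthly savings = $2,074.74 − $905.04 = $1,169.70.
Break-even = $3,000.00 / $1,169.70 = 2.56 → 3 months.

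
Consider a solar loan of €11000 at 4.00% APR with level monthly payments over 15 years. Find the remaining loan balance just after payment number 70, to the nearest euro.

€7,482

With monthly rate i = 4%/12 = 0.0033333, the balance after k of n payments is P · [(1+i)^n − (1+i)^k] / [(1+i)^n − 1].
(1+0.0033333)^180 = 1.82030163 and (1+0.0033333)^70 = 1.26231244, so the balance is 11,000 × (1.82030163 − 1.26231244) / (1.82030163 − 1) = €7,482.47.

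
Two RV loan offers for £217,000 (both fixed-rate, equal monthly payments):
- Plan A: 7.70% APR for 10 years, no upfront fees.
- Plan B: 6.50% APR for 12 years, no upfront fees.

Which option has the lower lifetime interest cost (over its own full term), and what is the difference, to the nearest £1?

Plan A: at 7.70% the monthly rate is 0.0064167, so the payment is 217,000 × 0.0064167 / (1 − 1.0064167^−120) = £2,598.54.
Total interest on Plan A = 120 × £2,598.54 − £217,000 = £94,824.80.
Plan B: monthly rate = 6.5%/12 = 0.0054167; payment = 217,000 × 0.0054167 / (1 − (1+0.0054167)^−144) = £2,174.17.
Total interest on Plan B = 144 × £2,174.17 − £217,000 = £96,080.48.
Plan A is lower by £1,255.68.

Plan A by £1,256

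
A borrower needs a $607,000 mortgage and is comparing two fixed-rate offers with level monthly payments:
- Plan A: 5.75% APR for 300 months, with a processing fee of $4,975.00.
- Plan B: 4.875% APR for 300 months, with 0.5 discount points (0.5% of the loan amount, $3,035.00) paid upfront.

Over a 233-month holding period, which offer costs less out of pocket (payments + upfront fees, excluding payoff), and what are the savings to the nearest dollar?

Plan B by $75,167

Plan A: monthly rate = 5.75%/12 = 0.0047917; payment = 607,000 × 0.0047917 / (1 − (1+0.0047917)^−300) = $3,818.68.
Plan B: at 4.875% the monthly rate is 0.0040625, so the payment is 607,000 × 0.0040625 / (1 − 1.0040625^−300) = $3,504.40.
Over 233 months: Plan A costs 233 × $3,818.68 + $4,975.00 = $894,727.44; Plan B costs 233 × $3,504.40 + $3,035.00 = $819,560.20.
Plan B is cheaper by $894,727.44 − $819,560.20 = $75,167.24.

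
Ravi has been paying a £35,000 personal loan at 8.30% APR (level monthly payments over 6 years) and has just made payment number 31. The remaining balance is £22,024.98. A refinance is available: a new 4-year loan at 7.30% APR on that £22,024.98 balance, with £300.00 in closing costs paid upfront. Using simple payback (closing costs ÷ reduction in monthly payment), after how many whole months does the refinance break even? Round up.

4 months

Current payment = 35,000 × 8.3%/12 / (1 − (1+0.0069167)^−72) = £618.80.
Refinanced payment = 22,024.98 × 0.0060833 / (1 − (1+0.0060833)^−48) = £530.49.
Monthly savings = £618.80 − £530.49 = £88.31.
Break-even = £300.00 / £88.31 = 3.40 → 4 months.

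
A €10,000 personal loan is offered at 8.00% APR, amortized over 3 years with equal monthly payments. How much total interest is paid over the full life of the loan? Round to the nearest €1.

Monthly rate = 8%/12 = 0.0066667; payment = 10,000 × 0.0066667 / (1 − (1+0.0066667)^−36) = €313.36.
Total paid = 36 × €313.36 = €11,280.96; interest = €11,280.96 − €10,000 = €1,280.96.

€1,281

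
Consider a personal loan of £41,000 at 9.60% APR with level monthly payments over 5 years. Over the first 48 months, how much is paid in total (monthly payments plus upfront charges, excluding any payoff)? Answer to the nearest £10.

£41,430

At 9.60% the monthly rate is 0.0080000, so the payment is 41,000 × 0.0080000 / (1 − 1.0080000^−60) = £863.08.
Total outlay = 48 × £863.08 = £41,427.84.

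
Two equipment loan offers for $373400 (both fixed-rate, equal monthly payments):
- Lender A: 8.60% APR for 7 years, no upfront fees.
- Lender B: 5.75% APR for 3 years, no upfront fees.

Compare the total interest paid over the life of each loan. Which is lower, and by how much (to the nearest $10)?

Lender B by $90,880

Lender A: at 8.60% the monthly rate is 0.0071667, so the payment is 373,400 × 0.0071667 / (1 − 1.0071667^−84) = $5,932.14.
Total interest on Lender A = 84 × $5,932.14 − $373,400 = $124,899.76.
Lender B: at 5.75% the monthly rate is 0.0047917, so the payment is 373,400 × 0.0047917 / (1 − 1.0047917^−36) = $11,317.30.
Total interest on Lender B = 36 × $11,317.30 − $373,400 = $34,022.80.
Lender B is lower by $90,876.96.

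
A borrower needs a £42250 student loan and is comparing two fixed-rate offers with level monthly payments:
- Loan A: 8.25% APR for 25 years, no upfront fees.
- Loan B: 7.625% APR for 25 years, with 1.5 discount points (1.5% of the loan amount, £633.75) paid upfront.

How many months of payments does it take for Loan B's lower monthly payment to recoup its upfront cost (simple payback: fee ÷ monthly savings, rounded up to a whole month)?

Loan A: monthly rate = 8.25%/12 = 0.0068750; payment = 42,250 × 0.0068750 / (1 − (1+0.0068750)^−300) = £333.12.
Loan B: at 7.625% the monthly rate is 0.0063542, so the payment is 42,250 × 0.0063542 / (1 − 1.0063542^−300) = £315.67.
Monthly savings = £333.12 − £315.67 = £17.45.
Break-even = £633.75 / £17.45 = 36.32 → 37 months.

37 months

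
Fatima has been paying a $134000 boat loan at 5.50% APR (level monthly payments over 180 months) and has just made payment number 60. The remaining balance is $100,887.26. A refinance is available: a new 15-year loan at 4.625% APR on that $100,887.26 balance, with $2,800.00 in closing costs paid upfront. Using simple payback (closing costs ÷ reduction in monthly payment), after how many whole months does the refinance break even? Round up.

9 months

Current payment = 134,000 × 5.5%/12 / (1 − (1+0.0045833)^−180) = $1,094.89.
Refinanced payment = 100,887.26 × 0.0038542 / (1 − (1+0.0038542)^−180) = $778.24.
Monthly savings = $1,094.89 − $778.24 = $316.65.
Break-even = $2,800.00 / $316.65 = 8.84 → 9 months.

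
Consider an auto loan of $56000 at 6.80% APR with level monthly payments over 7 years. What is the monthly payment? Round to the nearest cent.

$839.73

Monthly rate = 6.8%/12 = 0.0056667; payment = 56,000 × 0.0056667 / (1 − (1+0.0056667)^−84) = $839.73.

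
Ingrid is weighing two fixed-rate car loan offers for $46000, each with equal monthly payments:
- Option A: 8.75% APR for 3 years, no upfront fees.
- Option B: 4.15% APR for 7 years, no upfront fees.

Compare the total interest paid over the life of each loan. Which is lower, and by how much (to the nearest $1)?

Option A: at 8.75% the monthly rate is 0.0072917, so the payment is 46,000 × 0.0072917 / (1 − 1.0072917^−36) = $1,457.44.
Total interest on Option A = 36 × $1,457.44 − $46,000 = $6,467.84.
Option B: at 4.15% the monthly rate is 0.0034583, so the payment is 46,000 × 0.0034583 / (1 − 1.0034583^−84) = $631.95.
Total interest on Option B = 84 × $631.95 − $46,000 = $7,083.80.
Option A is lower by $615.96.

Option A by $616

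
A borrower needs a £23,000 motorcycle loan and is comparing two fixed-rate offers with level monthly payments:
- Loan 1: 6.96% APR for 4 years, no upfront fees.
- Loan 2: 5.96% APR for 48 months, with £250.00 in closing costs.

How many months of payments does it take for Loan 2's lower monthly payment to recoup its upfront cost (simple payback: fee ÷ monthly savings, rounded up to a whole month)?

Loan 1: at 6.96% the monthly rate is 0.0058000, so the payment is 23,000 × 0.0058000 / (1 − 1.0058000^−48) = £550.34.
Loan 2: monthly rate = 5.96%/12 = 0.0049667; payment = 23,000 × 0.0049667 / (1 − (1+0.0049667)^−48) = £539.73.
Monthly savings = £550.34 − £539.73 = £10.61.
Break-even = £250.00 / £10.61 = 23.56 → 24 months.

24 months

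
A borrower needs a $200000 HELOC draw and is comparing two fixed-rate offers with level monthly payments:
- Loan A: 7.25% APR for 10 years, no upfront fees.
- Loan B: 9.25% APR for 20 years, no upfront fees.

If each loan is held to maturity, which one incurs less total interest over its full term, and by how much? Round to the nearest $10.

Loan A by $157,850

Loan A: monthly rate = 7.25%/12 = 0.0060417; payment = 200,000 × 0.0060417 / (1 − (1+0.0060417)^−120) = $2,348.02.
Total interest on Loan A = 120 × $2,348.02 − $200,000 = $81,762.40.
Loan B: at 9.25% the monthly rate is 0.0077083, so the payment is 200,000 × 0.0077083 / (1 − 1.0077083^−240) = $1,831.73.
Total interest on Loan B = 240 × $1,831.73 − $200,000 = $239,615.20.
Loan A is lower by $157,852.80.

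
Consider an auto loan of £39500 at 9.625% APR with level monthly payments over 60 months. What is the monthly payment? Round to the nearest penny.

£831.99

At 9.625% the monthly rate is 0.0080208, so the payment is 39,500 × 0.0080208 / (1 − 1.0080208^−60) = £831.99.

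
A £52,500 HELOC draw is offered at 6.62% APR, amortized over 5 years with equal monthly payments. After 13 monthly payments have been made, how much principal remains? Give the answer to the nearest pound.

With monthly rate i = 6.62%/12 = 0.0055167, the balance after k of n payments is P · [(1+i)^n − (1+i)^k] / [(1+i)^n − 1].
(1+0.0055167)^60 = 1.39109379 and (1+0.0055167)^13 = 1.07413917, so the balance is 52,500 × (1.39109379 − 1.07413917) / (1.39109379 − 1) = £42,547.64.

£42,548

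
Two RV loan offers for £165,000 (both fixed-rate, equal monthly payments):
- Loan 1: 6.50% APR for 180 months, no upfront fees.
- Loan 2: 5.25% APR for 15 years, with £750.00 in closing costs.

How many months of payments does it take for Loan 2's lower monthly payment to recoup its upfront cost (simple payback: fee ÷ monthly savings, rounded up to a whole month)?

Loan 1: at 6.50% the monthly rate is 0.0054167, so the payment is 165,000 × 0.0054167 / (1 − 1.0054167^−180) = £1,437.33.
Loan 2: monthly rate = 5.25%/12 = 0.0043750; payment = 165,000 × 0.0043750 / (1 − (1+0.0043750)^−180) = £1,326.40.
Monthly savings = £1,437.33 − £1,326.40 = £110.93.
Break-even = £750.00 / £110.93 = 6.76 → 7 months.

7 months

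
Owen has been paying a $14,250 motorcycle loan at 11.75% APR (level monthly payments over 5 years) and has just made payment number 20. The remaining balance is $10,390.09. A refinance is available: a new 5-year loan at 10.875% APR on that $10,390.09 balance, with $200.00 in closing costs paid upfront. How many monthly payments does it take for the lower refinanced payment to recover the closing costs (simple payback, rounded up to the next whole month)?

Current payment = 14,250 × 11.75%/12 / (1 − (1+0.0097917)^−60) = $315.19.
Refinanced payment = 10,390.09 × 0.0090625 / (1 − (1+0.0090625)^−60) = $225.26.
Monthly savings = $315.19 − $225.26 = $89.93.
Break-even = $200.00 / $89.93 = 2.22 → 3 months.

3 months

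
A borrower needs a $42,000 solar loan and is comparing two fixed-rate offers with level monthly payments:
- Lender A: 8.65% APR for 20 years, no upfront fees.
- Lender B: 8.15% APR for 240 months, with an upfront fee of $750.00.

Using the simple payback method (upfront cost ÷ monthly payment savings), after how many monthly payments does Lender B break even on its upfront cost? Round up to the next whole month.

57 months

Lender A: monthly rate = 8.65%/12 = 0.0072083; payment = 42,000 × 0.0072083 / (1 − (1+0.0072083)^−240) = $368.48.
Lender B: at 8.15% the monthly rate is 0.0067917, so the payment is 42,000 × 0.0067917 / (1 − 1.0067917^−240) = $355.24.
Monthly savings = $368.48 − $355.24 = $13.24.
Break-even = $750.00 / $13.24 = 56.65 → 57 months.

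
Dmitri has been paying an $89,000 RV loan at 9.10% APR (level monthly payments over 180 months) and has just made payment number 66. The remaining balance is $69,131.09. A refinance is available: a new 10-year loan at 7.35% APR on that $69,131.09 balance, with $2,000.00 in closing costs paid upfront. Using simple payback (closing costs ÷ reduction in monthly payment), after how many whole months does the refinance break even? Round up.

Current payment = 89,000 × 9.1%/12 / (1 − (1+0.0075833)^−180) = $908.00.
Refinanced payment = 69,131.09 × 0.0061250 / (1 − (1+0.0061250)^−120) = $815.20.
Monthly savings = $908.00 − $815.20 = $92.80.
Break-even = $2,000.00 / $92.80 = 21.55 → 22 months.

22 months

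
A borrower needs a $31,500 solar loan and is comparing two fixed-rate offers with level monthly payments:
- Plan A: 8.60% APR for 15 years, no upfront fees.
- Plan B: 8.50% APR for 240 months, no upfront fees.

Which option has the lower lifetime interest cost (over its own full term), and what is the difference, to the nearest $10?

Plan A by $9,440

Plan A: monthly rate = 8.6%/12 = 0.0071667; payment = 31,500 × 0.0071667 / (1 − (1+0.0071667)^−180) = $312.04.
Total interest on Plan A = 180 × $312.04 − $31,500 = $24,667.20.
Plan B: monthly rate = 8.5%/12 = 0.0070833; payment = 31,500 × 0.0070833 / (1 − (1+0.0070833)^−240) = $273.36.
Total interest on Plan B = 240 × $273.36 − $31,500 = $34,106.40.
Plan A is lower by $9,439.20.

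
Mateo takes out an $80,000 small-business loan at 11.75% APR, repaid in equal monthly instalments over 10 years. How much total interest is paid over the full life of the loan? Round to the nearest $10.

Monthly rate = 11.75%/12 = 0.0097917; payment = 80,000 × 0.0097917 / (1 − (1+0.0097917)^−120) = $1,136.24.
Total paid = 120 × $1,136.24 = $136,348.80; interest = $136,348.80 − $80,000 = $56,348.80.

$56,350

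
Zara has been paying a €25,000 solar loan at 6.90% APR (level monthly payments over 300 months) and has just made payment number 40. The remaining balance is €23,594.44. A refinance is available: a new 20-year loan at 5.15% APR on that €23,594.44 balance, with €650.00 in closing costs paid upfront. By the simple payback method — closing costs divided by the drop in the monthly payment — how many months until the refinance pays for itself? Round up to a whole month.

Current payment = 25,000 × 6.9%/12 / (1 − (1+0.0057500)^−300) = €175.10.
Refinanced payment = 23,594.44 × 0.0042917 / (1 − (1+0.0042917)^−240) = €157.67.
Monthly savings = €175.10 − €157.67 = €17.43.
Break-even = €650.00 / €17.43 = 37.29 → 38 months.

38 months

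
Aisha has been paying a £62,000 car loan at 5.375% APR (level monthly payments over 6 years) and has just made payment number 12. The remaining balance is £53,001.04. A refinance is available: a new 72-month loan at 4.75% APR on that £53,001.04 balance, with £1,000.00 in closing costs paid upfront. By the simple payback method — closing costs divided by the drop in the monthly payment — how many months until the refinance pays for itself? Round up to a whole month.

Current payment = 62,000 × 5.375%/12 / (1 − (1+0.0044792)^−72) = £1,009.33.
Refinanced payment = 53,001.04 × 0.0039583 / (1 − (1+0.0039583)^−72) = £847.45.
Monthly savings = £1,009.33 − £847.45 = £161.88.
Break-even = £1,000.00 / £161.88 = 6.18 → 7 months.

7 months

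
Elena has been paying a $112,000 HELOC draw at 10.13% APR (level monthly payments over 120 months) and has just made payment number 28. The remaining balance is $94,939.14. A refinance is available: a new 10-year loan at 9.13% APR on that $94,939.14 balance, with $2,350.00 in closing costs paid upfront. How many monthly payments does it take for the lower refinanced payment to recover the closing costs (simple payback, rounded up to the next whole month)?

9 months

Current payment = 112,000 × 10.13%/12 / (1 − (1+0.0084417)^−120) = $1,488.16.
Refinanced payment = 94,939.14 × 0.0076083 / (1 − (1+0.0076083)^−120) = $1,209.34.
Monthly savings = $1,488.16 − $1,209.34 = $278.82.
Break-even = $2,350.00 / $278.82 = 8.43 → 9 months.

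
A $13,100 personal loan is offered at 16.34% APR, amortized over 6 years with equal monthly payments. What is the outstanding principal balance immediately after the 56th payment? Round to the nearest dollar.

$4,096

With monthly rate i = 16.34%/12 = 0.0136167, the balance after k of n payments is P · [(1+i)^n − (1+i)^k] / [(1+i)^n − 1].
(1+0.0136167)^72 = 2.64794824 and (1+0.0136167)^56 = 2.13269919, so the balance is 13,100 × (2.64794824 − 2.13269919) / (2.64794824 − 1) = $4,095.86.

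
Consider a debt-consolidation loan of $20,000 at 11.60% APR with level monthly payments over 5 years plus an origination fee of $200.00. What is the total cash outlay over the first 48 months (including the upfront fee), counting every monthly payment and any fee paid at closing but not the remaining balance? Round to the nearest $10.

$21,360

At 11.60% the monthly rate is 0.0096667, so the payment is 20,000 × 0.0096667 / (1 − 1.0096667^−60) = $440.86.
Total outlay = 48 × $440.86 + $200.00 = $21,361.28.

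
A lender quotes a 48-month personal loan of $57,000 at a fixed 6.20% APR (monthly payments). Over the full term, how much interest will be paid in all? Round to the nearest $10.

Monthly rate = 6.2%/12 = 0.0051667; payment = 57,000 × 0.0051667 / (1 − (1+0.0051667)^−48) = $1,343.88.
Total paid = 48 × $1,343.88 = $64,506.24; interest = $64,506.24 − $57,000 = $7,506.24.

$7,510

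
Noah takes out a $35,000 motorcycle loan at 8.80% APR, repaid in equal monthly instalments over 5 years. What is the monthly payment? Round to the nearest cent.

$723.15

Monthly rate = 8.8%/12 = 0.0073333; payment = 35,000 × 0.0073333 / (1 − (1+0.0073333)^−60) = $723.15.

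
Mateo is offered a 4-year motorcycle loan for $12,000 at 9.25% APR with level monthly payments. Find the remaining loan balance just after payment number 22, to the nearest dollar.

With monthly rate i = 9.25%/12 = 0.0077083, the balance after k of n payments is P · [(1+i)^n − (1+i)^k] / [(1+i)^n − 1].
(1+0.0077083)^48 = 1.44568209 and (1+0.0077083)^22 = 1.18404089, so the balance is 12,000 × (1.44568209 − 1.18404089) / (1.44568209 − 1) = $7,044.70.

$7,045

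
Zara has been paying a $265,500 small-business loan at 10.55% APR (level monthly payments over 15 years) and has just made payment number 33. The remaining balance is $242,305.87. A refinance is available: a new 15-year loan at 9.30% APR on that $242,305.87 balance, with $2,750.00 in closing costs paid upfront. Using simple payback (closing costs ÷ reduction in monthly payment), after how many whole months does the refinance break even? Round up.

Current payment = 265,500 × 10.55%/12 / (1 − (1+0.0087917)^−180) = $2,943.07.
Refinanced payment = 242,305.87 × 0.0077500 / (1 − (1+0.0077500)^−180) = $2,501.06.
Monthly savings = $2,943.07 − $2,501.06 = $442.01.
Break-even = $2,750.00 / $442.01 = 6.22 → 7 months.

7 months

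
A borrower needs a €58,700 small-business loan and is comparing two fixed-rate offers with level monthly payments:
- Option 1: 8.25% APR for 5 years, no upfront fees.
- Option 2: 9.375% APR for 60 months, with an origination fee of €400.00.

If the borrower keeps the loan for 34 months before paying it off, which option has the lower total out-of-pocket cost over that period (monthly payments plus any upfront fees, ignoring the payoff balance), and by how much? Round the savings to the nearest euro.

Option 1 by €1,487

Option 1: at 8.25% the monthly rate is 0.0068750, so the payment is 58,700 × 0.0068750 / (1 − 1.0068750^−60) = €1,197.26.
Option 2: monthly rate = 9.375%/12 = 0.0078125; payment = 58,700 × 0.0078125 / (1 − (1+0.0078125)^−60) = €1,229.23.
Over 34 months: Option 1 costs 34 × €1,197.26 = €40,706.84; Option 2 costs 34 × €1,229.23 + €400.00 = €42,193.82.
Option 1 is cheaper by €42,193.82 − €40,706.84 = €1,486.98.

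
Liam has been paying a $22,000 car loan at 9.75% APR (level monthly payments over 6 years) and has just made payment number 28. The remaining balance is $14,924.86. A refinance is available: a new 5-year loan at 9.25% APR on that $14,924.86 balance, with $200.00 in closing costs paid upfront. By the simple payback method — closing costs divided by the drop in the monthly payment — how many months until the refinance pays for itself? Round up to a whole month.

3 months

Current payment = 22,000 × 9.75%/12 / (1 − (1+0.0081250)^−72) = $404.80.
Refinanced payment = 14,924.86 × 0.0077083 / (1 − (1+0.0077083)^−60) = $311.63.
Monthly savings = $404.80 − $311.63 = $93.17.
Break-even = $200.00 / $93.17 = 2.15 → 3 months.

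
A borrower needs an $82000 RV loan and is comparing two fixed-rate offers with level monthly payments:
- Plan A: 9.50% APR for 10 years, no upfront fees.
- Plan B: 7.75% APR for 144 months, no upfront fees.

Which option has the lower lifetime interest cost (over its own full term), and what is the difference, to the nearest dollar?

Plan A: at 9.50% the monthly rate is 0.0079167, so the payment is 82,000 × 0.0079167 / (1 − 1.0079167^−120) = $1,061.06.
Total interest on Plan A = 120 × $1,061.06 − $82,000 = $45,327.20.
Plan B: at 7.75% the monthly rate is 0.0064583, so the payment is 82,000 × 0.0064583 / (1 − 1.0064583^−144) = $876.41.
Total interest on Plan B = 144 × $876.41 − $82,000 = $44,203.04.
Plan B is lower by $1,124.16.

Plan B by $1,124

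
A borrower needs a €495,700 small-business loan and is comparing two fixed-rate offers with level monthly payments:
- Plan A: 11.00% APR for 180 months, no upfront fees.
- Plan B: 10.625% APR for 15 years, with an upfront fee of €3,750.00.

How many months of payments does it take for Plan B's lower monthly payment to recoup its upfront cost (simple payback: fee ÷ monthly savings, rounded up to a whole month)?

Plan A: at 11.00% the monthly rate is 0.0091667, so the payment is 495,700 × 0.0091667 / (1 − 1.0091667^−180) = €5,634.11.
Plan B: at 10.625% the monthly rate is 0.0088542, so the payment is 495,700 × 0.0088542 / (1 − 1.0088542^−180) = €5,517.94.
Monthly savings = €5,634.11 − €5,517.94 = €116.17.
Break-even = €3,750.00 / €116.17 = 32.28 → 33 months.

33 months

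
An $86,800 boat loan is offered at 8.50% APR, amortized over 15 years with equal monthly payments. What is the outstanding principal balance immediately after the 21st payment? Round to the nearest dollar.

$81,388

With monthly rate i = 8.5%/12 = 0.0070833, the balance after k of n payments is P · [(1+i)^n − (1+i)^k] / [(1+i)^n − 1].
(1+0.0070833)^180 = 3.56265334 and (1+0.0070833)^21 = 1.15977457, so the balance is 86,800 × (3.56265334 − 1.15977457) / (3.56265334 − 1) = $81,388.25.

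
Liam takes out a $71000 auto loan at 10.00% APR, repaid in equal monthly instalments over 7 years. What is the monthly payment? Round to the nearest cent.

At 10.00% the monthly rate is 0.0083333, so the payment is 71,000 × 0.0083333 / (1 − 1.0083333^−84) = $1,178.68.

$1,178.68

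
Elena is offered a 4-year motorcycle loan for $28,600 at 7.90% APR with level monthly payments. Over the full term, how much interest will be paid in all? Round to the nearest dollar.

Monthly rate = 7.9%/12 = 0.0065833; payment = 28,600 × 0.0065833 / (1 − (1+0.0065833)^−48) = $696.87.
Total paid = 48 × $696.87 = $33,449.76; interest = $33,449.76 − $28,600 = $4,849.76.

$4,850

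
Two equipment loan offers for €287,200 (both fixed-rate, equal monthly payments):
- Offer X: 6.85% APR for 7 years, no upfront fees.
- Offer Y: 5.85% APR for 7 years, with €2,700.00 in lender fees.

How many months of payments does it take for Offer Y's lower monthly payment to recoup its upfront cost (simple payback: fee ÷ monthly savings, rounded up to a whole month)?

20 months

Offer X: at 6.85% the monthly rate is 0.0057083, so the payment is 287,200 × 0.0057083 / (1 − 1.0057083^−84) = €4,313.59.
Offer Y: monthly rate = 5.85%/12 = 0.0048750; payment = 287,200 × 0.0048750 / (1 − (1+0.0048750)^−84) = €4,174.96.
Monthly savings = €4,313.59 − €4,174.96 = €138.63.
Break-even = €2,700.00 / €138.63 = 19.48 → 20 months.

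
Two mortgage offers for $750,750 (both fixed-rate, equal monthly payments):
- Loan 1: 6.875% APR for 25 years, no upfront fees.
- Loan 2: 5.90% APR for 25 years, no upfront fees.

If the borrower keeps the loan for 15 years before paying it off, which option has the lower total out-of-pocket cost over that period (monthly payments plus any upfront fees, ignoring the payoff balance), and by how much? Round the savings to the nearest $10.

Loan 1: monthly rate = 6.875%/12 = 0.0057292; payment = 750,750 × 0.0057292 / (1 − (1+0.0057292)^−300) = $5,246.43.
Loan 2: monthly rate = 5.9%/12 = 0.0049167; payment = 750,750 × 0.0049167 / (1 − (1+0.0049167)^−300) = $4,791.31.
Over 180 months: Loan 1 costs 180 × $5,246.43 = $944,357.40; Loan 2 costs 180 × $4,791.31 = $862,435.80.
Loan 2 is cheaper by $944,357.40 − $862,435.80 = $81,921.60.

Loan 2 by $81,920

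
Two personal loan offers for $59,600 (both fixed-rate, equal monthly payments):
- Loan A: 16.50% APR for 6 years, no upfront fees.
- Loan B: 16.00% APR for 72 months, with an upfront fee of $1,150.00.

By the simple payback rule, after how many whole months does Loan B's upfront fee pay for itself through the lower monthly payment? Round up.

70 months

Loan A: at 16.50% the monthly rate is 0.0137500, so the payment is 59,600 × 0.0137500 / (1 − 1.0137500^−72) = $1,309.30.
Loan B: at 16.00% the monthly rate is 0.0133333, so the payment is 59,600 × 0.0133333 / (1 − 1.0133333^−72) = $1,292.83.
Monthly savings = $1,309.30 − $1,292.83 = $16.47.
Break-even = $1,150.00 / $16.47 = 69.82 → 70 months.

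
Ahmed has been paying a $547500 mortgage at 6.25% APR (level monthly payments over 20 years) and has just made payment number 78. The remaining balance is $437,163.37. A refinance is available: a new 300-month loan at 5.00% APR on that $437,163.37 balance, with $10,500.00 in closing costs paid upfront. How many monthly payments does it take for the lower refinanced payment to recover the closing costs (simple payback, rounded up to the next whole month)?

8 months

Current payment = 547,500 × 6.25%/12 / (1 − (1+0.0052083)^−240) = $4,001.83.
Refinanced payment = 437,163.37 × 0.0041667 / (1 − (1+0.0041667)^−300) = $2,555.61.
Monthly savings = $4,001.83 − $2,555.61 = $1,446.22.
Break-even = $10,500.00 / $1,446.22 = 7.26 → 8 months.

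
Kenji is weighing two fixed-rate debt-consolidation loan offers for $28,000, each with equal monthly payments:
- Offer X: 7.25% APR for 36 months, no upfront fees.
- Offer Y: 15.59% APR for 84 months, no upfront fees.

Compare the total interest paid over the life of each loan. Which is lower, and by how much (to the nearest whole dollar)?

Offer X: at 7.25% the monthly rate is 0.0060417, so the payment is 28,000 × 0.0060417 / (1 − 1.0060417^−36) = $867.76.
Total interest on Offer X = 36 × $867.76 − $28,000 = $3,239.36.
Offer Y: at 15.59% the monthly rate is 0.0129917, so the payment is 28,000 × 0.0129917 / (1 − 1.0129917^−84) = $549.62.
Total interest on Offer Y = 84 × $549.62 − $28,000 = $18,168.08.
Offer X is lower by $14,928.72.

Offer X by $14,929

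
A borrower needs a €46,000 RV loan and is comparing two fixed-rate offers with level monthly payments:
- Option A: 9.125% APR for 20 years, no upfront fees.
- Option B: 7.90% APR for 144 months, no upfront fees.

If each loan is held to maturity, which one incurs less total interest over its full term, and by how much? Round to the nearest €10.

Option B by €28,880

Option A: at 9.125% the monthly rate is 0.0076042, so the payment is 46,000 × 0.0076042 / (1 − 1.0076042^−240) = €417.58.
Total interest on Option A = 240 × €417.58 − €46,000 = €54,219.20.
Option B: at 7.90% the monthly rate is 0.0065833, so the payment is 46,000 × 0.0065833 / (1 − 1.0065833^−144) = €495.41.
Total interest on Option B = 144 × €495.41 − €46,000 = €25,339.04.
Option B is lower by €28,880.16.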